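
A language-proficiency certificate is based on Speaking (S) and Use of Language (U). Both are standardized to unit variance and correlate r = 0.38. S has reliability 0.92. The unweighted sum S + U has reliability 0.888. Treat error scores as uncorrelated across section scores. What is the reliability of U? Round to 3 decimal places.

0.771

Var(S+U) = 2 + 2·0.38 = 2.760.
True-score variance = ρ_S + ρ_U + 2·0.38, so 0.888 = (0.92 + ρ_U + 0.76) / 2.760.
ρ_U = 0.888·2.760 − 0.92 − 0.76 = 0.771.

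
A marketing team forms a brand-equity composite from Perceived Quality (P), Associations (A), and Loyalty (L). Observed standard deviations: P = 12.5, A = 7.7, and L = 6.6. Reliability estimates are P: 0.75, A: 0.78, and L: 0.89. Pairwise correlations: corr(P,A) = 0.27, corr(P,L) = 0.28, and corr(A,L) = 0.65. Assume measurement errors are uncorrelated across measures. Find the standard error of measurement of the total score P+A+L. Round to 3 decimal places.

7.543

Var(total) = 259.1 + 164.241 = 423.341.
True-score variance = 202.202 + 164.241 = 366.443, so reliability = 0.8656.
Error variance = 423.341 − 366.443 = 56.8979; SEM = √56.8979 = 7.543.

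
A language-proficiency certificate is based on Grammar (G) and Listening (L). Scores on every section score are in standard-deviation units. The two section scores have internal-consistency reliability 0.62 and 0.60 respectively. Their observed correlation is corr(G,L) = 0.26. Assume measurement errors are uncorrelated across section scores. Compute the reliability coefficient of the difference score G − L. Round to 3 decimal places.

Var(G−L) = 1 + 1 − 2·0.26 = 2 − 0.52 = 1.48.
Under uncorrelated errors the observed covariances equal the true-score covariances, so only the own-variance terms attenuate.
True-score variance = [0.62 + 0.60] − 0.52 = 1.22 − 0.52 = 0.7.
Reliability = 0.7 / 1.48 = 0.473.

0.473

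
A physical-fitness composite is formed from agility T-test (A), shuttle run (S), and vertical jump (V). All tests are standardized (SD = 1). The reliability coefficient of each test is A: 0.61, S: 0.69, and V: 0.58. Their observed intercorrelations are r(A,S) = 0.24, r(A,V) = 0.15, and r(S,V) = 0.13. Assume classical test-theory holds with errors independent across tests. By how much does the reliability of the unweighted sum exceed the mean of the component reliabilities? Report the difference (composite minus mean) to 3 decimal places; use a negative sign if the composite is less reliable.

Var(sum) = 3 + 1.04 = 4.04; true-score variance = 1.88 + 1.04 = 2.92; composite reliability = 0.7228.
Mean component reliability = 0.6267.
Difference = 0.7228 − 0.6267 = 0.096.

0.096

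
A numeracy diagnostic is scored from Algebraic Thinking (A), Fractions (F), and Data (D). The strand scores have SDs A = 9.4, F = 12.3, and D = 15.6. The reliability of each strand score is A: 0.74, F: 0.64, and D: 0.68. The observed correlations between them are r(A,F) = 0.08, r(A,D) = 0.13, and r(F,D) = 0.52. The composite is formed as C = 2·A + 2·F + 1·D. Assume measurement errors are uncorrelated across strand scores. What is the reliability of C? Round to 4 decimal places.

0.7787

Var(C) = 2²·9.4² + 2²·12.3² + 15.6² + 2·[4·9.4·12.3·0.08 + 2·9.4·15.6·0.13 + 2·12.3·15.6·0.52] = 1201.96 + 549.36 = 1751.32.
With uncorrelated errors the cross-covariances are all true-score covariance, so they carry over unchanged; only the diagonal terms shrink to ρᵢσᵢ².
True-score variance = [2²·9.4²·0.74 + 2²·12.3²·0.64 + 15.6²·0.68] + 549.36 = 814.333 + 549.36 = 1363.69.
Reliability = 1363.69 / 1751.32 = 0.7787.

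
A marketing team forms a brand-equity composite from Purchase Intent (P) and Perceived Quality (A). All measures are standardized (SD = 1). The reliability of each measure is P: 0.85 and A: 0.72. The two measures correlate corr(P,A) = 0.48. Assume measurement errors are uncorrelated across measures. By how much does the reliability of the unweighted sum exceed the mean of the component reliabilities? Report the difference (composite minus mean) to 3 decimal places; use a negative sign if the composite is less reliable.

0.070

Var(sum) = 2 + 0.96 = 2.96; true-score variance = 1.57 + 0.96 = 2.53; composite reliability = 0.8547.
Mean component reliability = 0.7850.
Difference = 0.8547 − 0.7850 = 0.070.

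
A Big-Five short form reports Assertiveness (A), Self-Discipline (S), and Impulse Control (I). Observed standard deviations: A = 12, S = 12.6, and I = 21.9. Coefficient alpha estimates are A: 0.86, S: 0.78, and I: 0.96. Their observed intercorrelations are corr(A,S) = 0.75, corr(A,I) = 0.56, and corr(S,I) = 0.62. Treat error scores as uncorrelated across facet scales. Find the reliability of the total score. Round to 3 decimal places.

Var(A+S+I) = 12² + 12.6² + 21.9² + 2·[12·12.6·0.75 + 12·21.9·0.56 + 12.6·21.9·0.62] = 782.37 + 863.302 = 1645.67.
Under uncorrelated errors the observed covariances equal the true-score covariances, so only the own-variance terms attenuate.
True-score variance = [12²·0.86 + 12.6²·0.78 + 21.9²·0.96] + 863.302 = 708.098 + 863.302 = 1571.4.
Reliability = 1571.4 / 1645.67 = 0.955.

0.955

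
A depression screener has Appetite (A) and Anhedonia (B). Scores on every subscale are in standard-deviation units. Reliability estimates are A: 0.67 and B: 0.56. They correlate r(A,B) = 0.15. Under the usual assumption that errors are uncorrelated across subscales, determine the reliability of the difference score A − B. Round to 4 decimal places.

Var(A−B) = 1 + 1 − 2·0.15 = 2 − 0.3 = 1.7.
Under uncorrelated errors the observed covariances equal the true-score covariances, so only the own-variance terms attenuate.
True-score variance = [0.67 + 0.56] − 0.3 = 1.23 − 0.3 = 0.93.
Reliability = 0.93 / 1.7 = 0.5471.

0.5471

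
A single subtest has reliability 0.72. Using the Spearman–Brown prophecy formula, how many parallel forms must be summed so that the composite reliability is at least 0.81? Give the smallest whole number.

2

k ≥ ρ*(1−ρ₁)/(ρ₁(1−ρ*)) = 0.81·0.28 / (0.72·0.19) = 1.658.
Smallest integer k = 2.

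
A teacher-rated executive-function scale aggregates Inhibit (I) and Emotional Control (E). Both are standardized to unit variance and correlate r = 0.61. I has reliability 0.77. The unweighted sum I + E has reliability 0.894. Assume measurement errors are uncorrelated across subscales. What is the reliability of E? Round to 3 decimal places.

Var(I+E) = 2 + 2·0.61 = 3.220.
True-score variance = ρ_I + ρ_E + 2·0.61, so 0.894 = (0.77 + ρ_E + 1.22) / 3.220.
ρ_E = 0.894·3.220 − 0.77 − 1.22 = 0.889.

0.889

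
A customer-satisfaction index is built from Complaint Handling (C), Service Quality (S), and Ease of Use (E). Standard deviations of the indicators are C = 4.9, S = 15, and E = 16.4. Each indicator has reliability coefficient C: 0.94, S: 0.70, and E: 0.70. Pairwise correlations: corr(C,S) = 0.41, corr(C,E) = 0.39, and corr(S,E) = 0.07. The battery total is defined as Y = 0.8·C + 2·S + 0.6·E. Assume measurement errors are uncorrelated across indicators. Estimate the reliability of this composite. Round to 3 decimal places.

Var(Y) = 0.8²·4.9² + 2²·15² + 0.6²·16.4² + 2·[1.6·4.9·15·0.41 + 0.48·4.9·16.4·0.39 + 1.2·15·16.4·0.07] = 1012.19 + 167.847 = 1180.04.
With uncorrelated errors the cross-covariances are all true-score covariance, so they carry over unchanged; only the diagonal terms shrink to ρᵢσᵢ².
True-score variance = [0.8²·4.9²·0.94 + 2²·15²·0.70 + 0.6²·16.4²·0.70] + 167.847 = 712.222 + 167.847 = 880.069.
Reliability = 880.069 / 1180.04 = 0.746.

0.746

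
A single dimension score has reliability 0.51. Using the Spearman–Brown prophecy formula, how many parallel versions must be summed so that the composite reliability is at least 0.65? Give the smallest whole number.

2

k ≥ ρ*(1−ρ₁)/(ρ₁(1−ρ*)) = 0.65·0.49 / (0.51·0.35) = 1.784.
Smallest integer k = 2.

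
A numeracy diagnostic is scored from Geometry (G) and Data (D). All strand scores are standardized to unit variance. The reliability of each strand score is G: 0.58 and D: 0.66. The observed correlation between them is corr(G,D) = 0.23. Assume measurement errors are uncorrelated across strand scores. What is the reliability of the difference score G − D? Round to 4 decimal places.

0.5065

Var(G−D) = 1 + 1 − 2·0.23 = 2 − 0.46 = 1.54.
With uncorrelated errors the cross-covariances are all true-score covariance, so they carry over unchanged; only the diagonal terms shrink to ρᵢσᵢ².
True-score variance = [0.58 + 0.66] − 0.46 = 1.24 − 0.46 = 0.78.
Reliability = 0.78 / 1.54 = 0.5065.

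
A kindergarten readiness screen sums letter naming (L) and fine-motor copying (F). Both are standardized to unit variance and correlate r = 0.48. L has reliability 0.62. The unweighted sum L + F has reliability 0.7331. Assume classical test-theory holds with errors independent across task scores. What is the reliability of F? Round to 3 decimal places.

Var(L+F) = 2 + 2·0.48 = 2.960.
True-score variance = ρ_L + ρ_F + 2·0.48, so 0.7331 = (0.62 + ρ_F + 0.96) / 2.960.
ρ_F = 0.7331·2.960 − 0.62 − 0.96 = 0.590.

0.590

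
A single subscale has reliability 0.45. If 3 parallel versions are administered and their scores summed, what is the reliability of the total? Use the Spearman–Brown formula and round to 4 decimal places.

ρ_k = kρ / (1 + (k−1)ρ) = 3·0.45 / (1 + 2·0.45) = 1.350 / 1.900 = 0.7105.

0.7105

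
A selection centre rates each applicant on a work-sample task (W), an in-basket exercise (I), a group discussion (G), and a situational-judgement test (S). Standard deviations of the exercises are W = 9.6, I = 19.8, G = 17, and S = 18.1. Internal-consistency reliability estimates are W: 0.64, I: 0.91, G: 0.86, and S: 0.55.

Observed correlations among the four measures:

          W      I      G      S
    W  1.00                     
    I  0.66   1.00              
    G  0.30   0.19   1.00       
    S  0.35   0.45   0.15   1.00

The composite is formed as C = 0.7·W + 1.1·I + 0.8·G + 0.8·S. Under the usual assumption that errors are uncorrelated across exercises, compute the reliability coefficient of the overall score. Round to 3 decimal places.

0.894

Var(C) = 0.7²·9.6² + 1.1²·19.8² + 0.8²·17² + 0.8²·18.1² + 2·[0.77·9.6·19.8·0.66 + 0.56·9.6·17·0.30 + 0.56·9.6·18.1·0.35 + 0.88·19.8·17·0.19 + 0.88·19.8·18.1·0.45 + 0.64·17·18.1·0.15] = 914.157 + 771.621 = 1685.78.
Because errors are independent across components, Cov(Tᵢ,Tⱼ) = Cov(Xᵢ,Xⱼ); the off-diagonal part of the true-score variance is the same as above.
True-score variance = [0.7²·9.6²·0.64 + 1.1²·19.8²·0.91 + 0.8²·17²·0.86 + 0.8²·18.1²·0.55] + 771.621 = 734.961 + 771.621 = 1506.58.
Reliability = 1506.58 / 1685.78 = 0.894.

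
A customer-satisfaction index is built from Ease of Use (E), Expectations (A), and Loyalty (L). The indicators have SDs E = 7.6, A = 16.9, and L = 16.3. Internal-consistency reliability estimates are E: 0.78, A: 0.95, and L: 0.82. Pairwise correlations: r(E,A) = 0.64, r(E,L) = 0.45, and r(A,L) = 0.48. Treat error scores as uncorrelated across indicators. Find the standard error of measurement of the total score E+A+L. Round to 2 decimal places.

Var(total) = 609.06 + 540.346 = 1149.41.
True-score variance = 534.248 + 540.346 = 1074.59, so reliability = 0.9349.
Error variance = 1149.41 − 1074.59 = 74.8119; SEM = √74.8119 = 8.65.

8.65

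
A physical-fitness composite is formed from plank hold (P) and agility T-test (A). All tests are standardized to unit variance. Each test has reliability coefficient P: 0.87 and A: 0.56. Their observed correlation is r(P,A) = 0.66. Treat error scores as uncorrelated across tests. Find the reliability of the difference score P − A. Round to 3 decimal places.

0.162

Var(P−A) = 1 + 1 − 2·0.66 = 2 − 1.32 = 0.68.
Because errors are independent across components, Cov(Tᵢ,Tⱼ) = Cov(Xᵢ,Xⱼ); the off-diagonal part of the true-score variance is the same as above.
True-score variance = [0.87 + 0.56] − 1.32 = 1.43 − 1.32 = 0.11.
Reliability = 0.11 / 0.68 = 0.162.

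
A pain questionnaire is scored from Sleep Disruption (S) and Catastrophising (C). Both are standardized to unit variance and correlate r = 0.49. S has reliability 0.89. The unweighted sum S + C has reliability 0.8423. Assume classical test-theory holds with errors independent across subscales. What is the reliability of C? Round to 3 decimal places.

0.640

Var(S+C) = 2 + 2·0.49 = 2.980.
True-score variance = ρ_S + ρ_C + 2·0.49, so 0.8423 = (0.89 + ρ_C + 0.98) / 2.980.
ρ_C = 0.8423·2.980 − 0.89 − 0.98 = 0.640.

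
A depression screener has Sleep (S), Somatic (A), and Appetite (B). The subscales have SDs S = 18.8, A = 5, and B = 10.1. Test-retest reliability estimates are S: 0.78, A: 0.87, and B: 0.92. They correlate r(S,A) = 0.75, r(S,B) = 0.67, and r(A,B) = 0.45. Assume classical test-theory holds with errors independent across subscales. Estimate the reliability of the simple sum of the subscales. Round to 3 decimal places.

Var(S+A+B) = 18.8² + 5² + 10.1² + 2·[18.8·5·0.75 + 18.8·10.1·0.67 + 5·10.1·0.45] = 480.45 + 440.889 = 921.339.
With uncorrelated errors the cross-covariances are all true-score covariance, so they carry over unchanged; only the diagonal terms shrink to ρᵢσᵢ².
True-score variance = [18.8²·0.78 + 5²·0.87 + 10.1²·0.92] + 440.889 = 391.282 + 440.889 = 832.172.
Reliability = 832.172 / 921.339 = 0.903.

0.903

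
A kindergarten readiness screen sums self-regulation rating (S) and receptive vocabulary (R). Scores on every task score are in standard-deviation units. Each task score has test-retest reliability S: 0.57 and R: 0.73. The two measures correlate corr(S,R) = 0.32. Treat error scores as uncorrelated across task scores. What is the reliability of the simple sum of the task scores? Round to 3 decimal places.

0.735

Var(S+R) = 2 + 2·[0.32] = 2 + 0.64 = 2.64.
Because errors are independent across components, Cov(Tᵢ,Tⱼ) = Cov(Xᵢ,Xⱼ); the off-diagonal part of the true-score variance is the same as above.
True-score variance = [0.57 + 0.73] + 0.64 = 1.3 + 0.64 = 1.94.
Reliability = 1.94 / 2.64 = 0.735.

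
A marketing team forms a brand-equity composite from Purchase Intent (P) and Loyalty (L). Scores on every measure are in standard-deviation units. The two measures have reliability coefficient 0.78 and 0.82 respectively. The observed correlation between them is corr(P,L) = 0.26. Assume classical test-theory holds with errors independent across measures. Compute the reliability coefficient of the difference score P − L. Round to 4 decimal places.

Var(P−L) = 1 + 1 − 2·0.26 = 2 − 0.52 = 1.48.
With uncorrelated errors the cross-covariances are all true-score covariance, so they carry over unchanged; only the diagonal terms shrink to ρᵢσᵢ².
True-score variance = [0.78 + 0.82] − 0.52 = 1.6 − 0.52 = 1.08.
Reliability = 1.08 / 1.48 = 0.7297.

0.7297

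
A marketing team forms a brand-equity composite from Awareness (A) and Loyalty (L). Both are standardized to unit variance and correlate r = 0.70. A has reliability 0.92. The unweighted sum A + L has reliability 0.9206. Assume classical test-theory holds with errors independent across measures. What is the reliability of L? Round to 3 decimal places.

0.810

Var(A+L) = 2 + 2·0.70 = 3.400.
True-score variance = ρ_A + ρ_L + 2·0.70, so 0.9206 = (0.92 + ρ_L + 1.40) / 3.400.
ρ_L = 0.9206·3.400 − 0.92 − 1.40 = 0.810.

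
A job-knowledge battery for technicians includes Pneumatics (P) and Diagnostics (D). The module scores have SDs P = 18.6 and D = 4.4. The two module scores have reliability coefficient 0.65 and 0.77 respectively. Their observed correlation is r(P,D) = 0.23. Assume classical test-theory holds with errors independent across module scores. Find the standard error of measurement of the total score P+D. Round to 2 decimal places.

Var(total) = 365.32 + 37.6464 = 402.966.
True-score variance = 239.781 + 37.6464 = 277.428, so reliability = 0.6885.
Error variance = 402.966 − 277.428 = 125.539; SEM = √125.539 = 11.20.

11.20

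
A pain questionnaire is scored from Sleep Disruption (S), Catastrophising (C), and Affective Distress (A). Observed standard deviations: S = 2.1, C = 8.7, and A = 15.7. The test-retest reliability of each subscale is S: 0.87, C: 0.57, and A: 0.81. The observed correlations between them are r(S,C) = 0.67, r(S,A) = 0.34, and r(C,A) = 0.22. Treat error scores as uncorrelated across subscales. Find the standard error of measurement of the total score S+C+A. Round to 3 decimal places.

8.942

Var(total) = 326.59 + 107.001 = 433.591.
True-score variance = 246.637 + 107.001 = 353.638, so reliability = 0.8156.
Error variance = 433.591 − 353.638 = 79.9531; SEM = √79.9531 = 8.942.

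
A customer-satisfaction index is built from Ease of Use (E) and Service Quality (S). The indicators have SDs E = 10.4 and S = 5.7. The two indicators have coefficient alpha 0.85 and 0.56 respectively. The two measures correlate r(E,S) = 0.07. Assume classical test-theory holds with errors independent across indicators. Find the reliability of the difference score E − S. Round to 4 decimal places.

0.7694

Var(E−S) = 10.4² + 5.7² − 2·10.4·5.7·0.07 = 140.65 − 8.2992 = 132.351.
Under uncorrelated errors the observed covariances equal the true-score covariances, so only the own-variance terms attenuate.
True-score variance = [10.4²·0.85 + 5.7²·0.56] − 8.2992 = 110.13 − 8.2992 = 101.831.
Reliability = 101.831 / 132.351 = 0.7694.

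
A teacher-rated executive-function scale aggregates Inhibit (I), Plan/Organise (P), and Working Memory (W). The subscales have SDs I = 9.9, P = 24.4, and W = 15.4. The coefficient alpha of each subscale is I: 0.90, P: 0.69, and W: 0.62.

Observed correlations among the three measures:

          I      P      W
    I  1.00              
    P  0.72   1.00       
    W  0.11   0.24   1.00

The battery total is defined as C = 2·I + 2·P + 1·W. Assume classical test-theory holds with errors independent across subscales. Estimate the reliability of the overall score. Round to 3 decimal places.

0.820

Var(C) = 2²·9.9² + 2²·24.4² + 15.4² + 2·[4·9.9·24.4·0.72 + 2·9.9·15.4·0.11 + 2·24.4·15.4·0.24] = 3010.64 + 1819.2 = 4829.84.
With uncorrelated errors the cross-covariances are all true-score covariance, so they carry over unchanged; only the diagonal terms shrink to ρᵢσᵢ².
True-score variance = [2²·9.9²·0.90 + 2²·24.4²·0.69 + 15.4²·0.62] + 1819.2 = 2143.07 + 1819.2 = 3962.27.
Reliability = 3962.27 / 4829.84 = 0.820.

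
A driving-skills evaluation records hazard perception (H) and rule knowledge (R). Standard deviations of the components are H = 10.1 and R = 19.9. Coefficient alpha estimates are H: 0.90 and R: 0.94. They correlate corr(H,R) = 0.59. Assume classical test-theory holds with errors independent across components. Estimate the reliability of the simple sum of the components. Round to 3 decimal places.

Var(H+R) = 10.1² + 19.9² + 2·[10.1·19.9·0.59] = 498.02 + 237.168 = 735.188.
Because errors are independent across components, Cov(Tᵢ,Tⱼ) = Cov(Xᵢ,Xⱼ); the off-diagonal part of the true-score variance is the same as above.
True-score variance = [10.1²·0.90 + 19.9²·0.94] + 237.168 = 464.058 + 237.168 = 701.227.
Reliability = 701.227 / 735.188 = 0.954.

0.954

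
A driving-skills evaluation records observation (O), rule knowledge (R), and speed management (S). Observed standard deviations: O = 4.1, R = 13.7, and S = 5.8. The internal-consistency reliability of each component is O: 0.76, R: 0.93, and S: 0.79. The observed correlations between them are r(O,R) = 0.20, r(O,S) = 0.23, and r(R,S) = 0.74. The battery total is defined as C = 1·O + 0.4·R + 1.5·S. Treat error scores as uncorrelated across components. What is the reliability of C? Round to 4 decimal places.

Var(C) = 4.1² + 0.4²·13.7² + 1.5²·5.8² + 2·[0.4·4.1·13.7·0.20 + 1.5·4.1·5.8·0.23 + 0.6·13.7·5.8·0.74] = 122.53 + 95.9559 = 218.486.
Because errors are independent across components, Cov(Tᵢ,Tⱼ) = Cov(Xᵢ,Xⱼ); the off-diagonal part of the true-score variance is the same as above.
True-score variance = [4.1²·0.76 + 0.4²·13.7²·0.93 + 1.5²·5.8²·0.79] + 95.9559 = 100.499 + 95.9559 = 196.455.
Reliability = 196.455 / 218.486 = 0.8992.

0.8992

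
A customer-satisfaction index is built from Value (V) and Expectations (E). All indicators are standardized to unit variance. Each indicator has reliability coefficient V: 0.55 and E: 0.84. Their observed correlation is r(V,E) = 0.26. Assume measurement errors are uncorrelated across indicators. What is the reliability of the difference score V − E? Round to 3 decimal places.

0.588

Var(V−E) = 1 + 1 − 2·0.26 = 2 − 0.52 = 1.48.
With uncorrelated errors the cross-covariances are all true-score covariance, so they carry over unchanged; only the diagonal terms shrink to ρᵢσᵢ².
True-score variance = [0.55 + 0.84] − 0.52 = 1.39 − 0.52 = 0.87.
Reliability = 0.87 / 1.48 = 0.588.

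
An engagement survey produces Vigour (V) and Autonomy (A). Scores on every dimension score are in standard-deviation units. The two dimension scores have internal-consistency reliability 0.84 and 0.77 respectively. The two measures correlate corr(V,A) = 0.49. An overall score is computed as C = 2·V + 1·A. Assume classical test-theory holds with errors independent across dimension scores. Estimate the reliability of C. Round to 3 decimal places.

Var(C) = 2² + 1 + 2·[2·0.49] = 5 + 1.96 = 6.96.
Because errors are independent across components, Cov(Tᵢ,Tⱼ) = Cov(Xᵢ,Xⱼ); the off-diagonal part of the true-score variance is the same as above.
True-score variance = [2²·0.84 + 0.77] + 1.96 = 4.13 + 1.96 = 6.09.
Reliability = 6.09 / 6.96 = 0.875.

0.875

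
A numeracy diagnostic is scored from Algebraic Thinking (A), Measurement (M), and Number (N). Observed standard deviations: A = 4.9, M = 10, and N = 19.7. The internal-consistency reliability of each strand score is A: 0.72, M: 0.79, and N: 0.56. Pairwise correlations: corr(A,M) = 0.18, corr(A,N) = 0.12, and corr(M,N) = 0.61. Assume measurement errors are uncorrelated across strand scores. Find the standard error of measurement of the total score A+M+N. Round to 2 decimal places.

14.09

Var(total) = 512.1 + 281.147 = 793.247.
True-score variance = 313.618 + 281.147 = 594.765, so reliability = 0.7498.
Error variance = 793.247 − 594.765 = 198.482; SEM = √198.482 = 14.09.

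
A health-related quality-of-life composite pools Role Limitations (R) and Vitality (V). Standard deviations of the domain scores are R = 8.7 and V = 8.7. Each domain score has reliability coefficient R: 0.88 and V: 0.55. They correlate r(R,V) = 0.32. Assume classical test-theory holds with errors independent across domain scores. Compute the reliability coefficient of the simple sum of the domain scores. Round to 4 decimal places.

Var(R+V) = 8.7² + 8.7² + 2·[8.7·8.7·0.32] = 151.38 + 48.4416 = 199.822.
With uncorrelated errors the cross-covariances are all true-score covariance, so they carry over unchanged; only the diagonal terms shrink to ρᵢσᵢ².
True-score variance = [8.7²·0.88 + 8.7²·0.55] + 48.4416 = 108.237 + 48.4416 = 156.678.
Reliability = 156.678 / 199.822 = 0.7841.

0.7841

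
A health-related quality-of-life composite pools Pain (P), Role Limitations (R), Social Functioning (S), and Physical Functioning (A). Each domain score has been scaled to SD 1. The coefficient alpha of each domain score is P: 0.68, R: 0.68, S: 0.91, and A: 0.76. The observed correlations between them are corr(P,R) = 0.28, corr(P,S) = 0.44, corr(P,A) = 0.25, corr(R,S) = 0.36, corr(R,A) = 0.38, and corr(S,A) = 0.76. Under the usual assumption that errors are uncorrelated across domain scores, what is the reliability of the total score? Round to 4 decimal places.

Var(P+R+S+A) = 4 + 2·[0.28 + 0.44 + 0.25 + 0.36 + 0.38 + 0.76] = 4 + 4.94 = 8.94.
Under uncorrelated errors the observed covariances equal the true-score covariances, so only the own-variance terms attenuate.
True-score variance = [0.68 + 0.68 + 0.91 + 0.76] + 4.94 = 3.03 + 4.94 = 7.97.
Reliability = 7.97 / 8.94 = 0.8915.

0.8915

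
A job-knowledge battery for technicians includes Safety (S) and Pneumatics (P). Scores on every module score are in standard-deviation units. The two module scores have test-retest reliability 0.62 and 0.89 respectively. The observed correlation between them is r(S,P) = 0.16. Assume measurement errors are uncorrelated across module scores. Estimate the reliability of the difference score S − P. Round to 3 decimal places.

Var(S−P) = 1 + 1 − 2·0.16 = 2 − 0.32 = 1.68.
Under uncorrelated errors the observed covariances equal the true-score covariances, so only the own-variance terms attenuate.
True-score variance = [0.62 + 0.89] − 0.32 = 1.51 − 0.32 = 1.19.
Reliability = 1.19 / 1.68 = 0.708.

0.708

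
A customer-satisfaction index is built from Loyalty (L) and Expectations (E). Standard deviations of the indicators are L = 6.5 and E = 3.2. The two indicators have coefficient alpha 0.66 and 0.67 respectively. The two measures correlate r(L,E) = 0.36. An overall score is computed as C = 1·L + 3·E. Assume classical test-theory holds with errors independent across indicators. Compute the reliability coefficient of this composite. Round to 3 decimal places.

0.750

Var(C) = 6.5² + 3²·3.2² + 2·[3·6.5·3.2·0.36] = 134.41 + 44.928 = 179.338.
Because errors are independent across components, Cov(Tᵢ,Tⱼ) = Cov(Xᵢ,Xⱼ); the off-diagonal part of the true-score variance is the same as above.
True-score variance = [6.5²·0.66 + 3²·3.2²·0.67] + 44.928 = 89.6322 + 44.928 = 134.56.
Reliability = 134.56 / 179.338 = 0.750.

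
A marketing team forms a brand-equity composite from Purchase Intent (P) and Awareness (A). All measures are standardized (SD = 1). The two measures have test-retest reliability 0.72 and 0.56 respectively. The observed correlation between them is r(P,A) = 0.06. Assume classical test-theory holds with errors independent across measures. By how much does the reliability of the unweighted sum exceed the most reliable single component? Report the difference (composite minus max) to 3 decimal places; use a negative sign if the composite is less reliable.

Var(sum) = 2 + 0.12 = 2.12; true-score variance = 1.28 + 0.12 = 1.4; composite reliability = 0.6604.
Max component reliability = 0.7200.
Difference = 0.6604 − 0.7200 = -0.060.

-0.060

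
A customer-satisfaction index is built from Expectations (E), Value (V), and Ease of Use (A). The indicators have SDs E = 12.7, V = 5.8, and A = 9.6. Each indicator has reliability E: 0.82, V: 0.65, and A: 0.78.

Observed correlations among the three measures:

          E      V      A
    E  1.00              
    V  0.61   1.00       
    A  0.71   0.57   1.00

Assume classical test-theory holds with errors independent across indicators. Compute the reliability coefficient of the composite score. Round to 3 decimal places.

0.900

Var(E+V+A) = 12.7² + 5.8² + 9.6² + 2·[12.7·5.8·0.61 + 12.7·9.6·0.71 + 5.8·9.6·0.57] = 287.09 + 326.467 = 613.557.
Because errors are independent across components, Cov(Tᵢ,Tⱼ) = Cov(Xᵢ,Xⱼ); the off-diagonal part of the true-score variance is the same as above.
True-score variance = [12.7²·0.82 + 5.8²·0.65 + 9.6²·0.78] + 326.467 = 226.009 + 326.467 = 552.475.
Reliability = 552.475 / 613.557 = 0.900.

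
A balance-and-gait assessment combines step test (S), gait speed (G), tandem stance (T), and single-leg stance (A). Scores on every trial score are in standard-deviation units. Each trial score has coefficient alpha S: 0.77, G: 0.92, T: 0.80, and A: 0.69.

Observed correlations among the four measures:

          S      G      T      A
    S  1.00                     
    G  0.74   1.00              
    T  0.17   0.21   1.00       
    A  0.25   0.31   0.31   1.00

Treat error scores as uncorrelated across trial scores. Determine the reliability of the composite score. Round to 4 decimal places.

0.8972

Var(S+G+T+A) = 4 + 2·[0.74 + 0.17 + 0.25 + 0.21 + 0.31 + 0.31] = 4 + 3.98 = 7.98.
Because errors are independent across components, Cov(Tᵢ,Tⱼ) = Cov(Xᵢ,Xⱼ); the off-diagonal part of the true-score variance is the same as above.
True-score variance = [0.77 + 0.92 + 0.80 + 0.69] + 3.98 = 3.18 + 3.98 = 7.16.
Reliability = 7.16 / 7.98 = 0.8972.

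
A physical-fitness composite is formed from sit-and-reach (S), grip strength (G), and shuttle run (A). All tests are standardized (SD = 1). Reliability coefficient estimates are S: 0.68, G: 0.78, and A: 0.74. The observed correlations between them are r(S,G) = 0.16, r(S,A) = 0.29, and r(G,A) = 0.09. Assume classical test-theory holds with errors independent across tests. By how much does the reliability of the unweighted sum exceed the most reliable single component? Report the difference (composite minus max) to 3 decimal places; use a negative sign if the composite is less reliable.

0.024

Var(sum) = 3 + 1.08 = 4.08; true-score variance = 2.2 + 1.08 = 3.28; composite reliability = 0.8039.
Max component reliability = 0.7800.
Difference = 0.8039 − 0.7800 = 0.024.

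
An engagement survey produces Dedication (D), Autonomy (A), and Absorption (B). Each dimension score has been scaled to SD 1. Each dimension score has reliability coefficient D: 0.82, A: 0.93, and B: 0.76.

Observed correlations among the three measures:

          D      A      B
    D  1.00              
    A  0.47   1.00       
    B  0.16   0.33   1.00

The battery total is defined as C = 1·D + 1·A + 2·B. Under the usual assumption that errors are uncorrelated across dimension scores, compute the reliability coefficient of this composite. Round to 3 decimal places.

0.864

Var(C) = 1 + 1 + 2² + 2·[0.47 + 2·0.16 + 2·0.33] = 6 + 2.9 = 8.9.
With uncorrelated errors the cross-covariances are all true-score covariance, so they carry over unchanged; only the diagonal terms shrink to ρᵢσᵢ².
True-score variance = [0.82 + 0.93 + 2²·0.76] + 2.9 = 4.79 + 2.9 = 7.69.
Reliability = 7.69 / 8.9 = 0.864.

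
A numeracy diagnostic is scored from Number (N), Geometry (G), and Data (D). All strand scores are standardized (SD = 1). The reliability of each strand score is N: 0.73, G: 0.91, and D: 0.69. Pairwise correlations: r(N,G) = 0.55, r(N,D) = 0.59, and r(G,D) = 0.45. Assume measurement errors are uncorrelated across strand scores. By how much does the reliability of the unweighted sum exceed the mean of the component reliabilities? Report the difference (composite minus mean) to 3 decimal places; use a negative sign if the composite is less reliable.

Var(sum) = 3 + 3.18 = 6.18; true-score variance = 2.33 + 3.18 = 5.51; composite reliability = 0.8916.
Mean component reliability = 0.7767.
Difference = 0.8916 − 0.7767 = 0.115.

0.115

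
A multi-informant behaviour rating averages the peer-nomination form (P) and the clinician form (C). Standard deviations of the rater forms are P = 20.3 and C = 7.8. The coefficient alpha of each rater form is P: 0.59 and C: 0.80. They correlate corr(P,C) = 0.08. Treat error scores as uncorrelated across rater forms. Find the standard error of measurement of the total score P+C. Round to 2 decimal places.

Var(total) = 472.93 + 25.3344 = 498.264.
True-score variance = 291.805 + 25.3344 = 317.14, so reliability = 0.6365.
Error variance = 498.264 − 317.14 = 181.125; SEM = √181.125 = 13.46.

13.46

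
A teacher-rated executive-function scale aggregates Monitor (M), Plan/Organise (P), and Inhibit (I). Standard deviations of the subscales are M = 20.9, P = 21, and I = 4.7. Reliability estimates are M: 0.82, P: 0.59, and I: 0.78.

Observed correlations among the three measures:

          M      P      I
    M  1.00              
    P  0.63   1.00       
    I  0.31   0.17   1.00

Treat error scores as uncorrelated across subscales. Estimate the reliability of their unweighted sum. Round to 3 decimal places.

Var(M+P+I) = 20.9² + 21² + 4.7² + 2·[20.9·21·0.63 + 20.9·4.7·0.31 + 21·4.7·0.17] = 899.9 + 647.475 = 1547.37.
Because errors are independent across components, Cov(Tᵢ,Tⱼ) = Cov(Xᵢ,Xⱼ); the off-diagonal part of the true-score variance is the same as above.
True-score variance = [20.9²·0.82 + 21²·0.59 + 4.7²·0.78] + 647.475 = 635.604 + 647.475 = 1283.08.
Reliability = 1283.08 / 1547.37 = 0.829.

0.829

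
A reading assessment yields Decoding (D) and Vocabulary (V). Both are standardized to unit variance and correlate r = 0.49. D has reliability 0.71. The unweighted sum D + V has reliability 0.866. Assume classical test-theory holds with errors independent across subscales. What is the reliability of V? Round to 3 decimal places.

Var(D+V) = 2 + 2·0.49 = 2.980.
True-score variance = ρ_D + ρ_V + 2·0.49, so 0.866 = (0.71 + ρ_V + 0.98) / 2.980.
ρ_V = 0.866·2.980 − 0.71 − 0.98 = 0.891.

0.891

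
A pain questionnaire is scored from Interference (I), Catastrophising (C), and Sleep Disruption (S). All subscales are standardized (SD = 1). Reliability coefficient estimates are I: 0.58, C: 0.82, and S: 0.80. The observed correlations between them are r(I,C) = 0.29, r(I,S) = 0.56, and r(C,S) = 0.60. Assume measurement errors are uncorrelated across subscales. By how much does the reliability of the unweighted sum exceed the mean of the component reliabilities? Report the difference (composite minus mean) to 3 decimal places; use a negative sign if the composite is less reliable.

Var(sum) = 3 + 2.9 = 5.9; true-score variance = 2.2 + 2.9 = 5.1; composite reliability = 0.8644.
Mean component reliability = 0.7333.
Difference = 0.8644 − 0.7333 = 0.131.

0.131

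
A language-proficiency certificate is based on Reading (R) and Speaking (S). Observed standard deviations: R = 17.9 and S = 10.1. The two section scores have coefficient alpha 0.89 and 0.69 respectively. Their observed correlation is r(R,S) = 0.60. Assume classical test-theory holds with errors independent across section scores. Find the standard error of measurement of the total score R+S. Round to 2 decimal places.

Var(total) = 422.42 + 216.948 = 639.368.
True-score variance = 355.552 + 216.948 = 572.5, so reliability = 0.8954.
Error variance = 639.368 − 572.5 = 66.8682; SEM = √66.8682 = 8.18.

8.18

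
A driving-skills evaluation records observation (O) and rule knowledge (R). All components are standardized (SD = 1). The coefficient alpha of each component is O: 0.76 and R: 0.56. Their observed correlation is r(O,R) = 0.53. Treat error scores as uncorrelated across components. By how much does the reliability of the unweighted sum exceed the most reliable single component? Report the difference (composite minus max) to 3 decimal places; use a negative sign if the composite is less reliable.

0.018

Var(sum) = 2 + 1.06 = 3.06; true-score variance = 1.32 + 1.06 = 2.38; composite reliability = 0.7778.
Max component reliability = 0.7600.
Difference = 0.7778 − 0.7600 = 0.018.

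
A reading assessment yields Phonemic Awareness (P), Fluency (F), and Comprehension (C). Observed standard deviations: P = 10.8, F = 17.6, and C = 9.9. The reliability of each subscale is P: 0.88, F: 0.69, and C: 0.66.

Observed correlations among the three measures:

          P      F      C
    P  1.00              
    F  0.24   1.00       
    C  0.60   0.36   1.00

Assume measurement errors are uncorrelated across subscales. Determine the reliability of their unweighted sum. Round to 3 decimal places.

Var(P+F+C) = 10.8² + 17.6² + 9.9² + 2·[10.8·17.6·0.24 + 10.8·9.9·0.60 + 17.6·9.9·0.36] = 524.41 + 344.995 = 869.405.
With uncorrelated errors the cross-covariances are all true-score covariance, so they carry over unchanged; only the diagonal terms shrink to ρᵢσᵢ².
True-score variance = [10.8²·0.88 + 17.6²·0.69 + 9.9²·0.66] + 344.995 = 381.064 + 344.995 = 726.059.
Reliability = 726.059 / 869.405 = 0.835.

0.835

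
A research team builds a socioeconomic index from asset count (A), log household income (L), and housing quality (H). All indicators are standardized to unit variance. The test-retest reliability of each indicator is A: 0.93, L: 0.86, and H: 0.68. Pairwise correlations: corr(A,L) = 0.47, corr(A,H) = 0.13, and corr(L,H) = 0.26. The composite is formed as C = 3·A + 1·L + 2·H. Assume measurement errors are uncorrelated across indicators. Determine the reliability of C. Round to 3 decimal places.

Var(C) = 3² + 1 + 2² + 2·[3·0.47 + 6·0.13 + 2·0.26] = 14 + 5.42 = 19.42.
With uncorrelated errors the cross-covariances are all true-score covariance, so they carry over unchanged; only the diagonal terms shrink to ρᵢσᵢ².
True-score variance = [3²·0.93 + 0.86 + 2²·0.68] + 5.42 = 11.95 + 5.42 = 17.37.
Reliability = 17.37 / 19.42 = 0.894.

0.894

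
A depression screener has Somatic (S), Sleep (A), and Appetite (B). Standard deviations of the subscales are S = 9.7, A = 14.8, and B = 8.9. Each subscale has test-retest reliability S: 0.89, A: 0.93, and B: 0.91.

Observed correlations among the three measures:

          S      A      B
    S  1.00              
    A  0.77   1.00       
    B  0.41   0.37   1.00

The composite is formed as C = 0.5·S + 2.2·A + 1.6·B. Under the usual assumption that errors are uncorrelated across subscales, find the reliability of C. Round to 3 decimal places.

0.951

Var(C) = 0.5²·9.7² + 2.2²·14.8² + 1.6²·8.9² + 2·[1.1·9.7·14.8·0.77 + 0.8·9.7·8.9·0.41 + 3.52·14.8·8.9·0.37] = 1286.45 + 642.927 = 1929.38.
With uncorrelated errors the cross-covariances are all true-score covariance, so they carry over unchanged; only the diagonal terms shrink to ρᵢσᵢ².
True-score variance = [0.5²·9.7²·0.89 + 2.2²·14.8²·0.93 + 1.6²·8.9²·0.91] + 642.927 = 1191.41 + 642.927 = 1834.33.
Reliability = 1834.33 / 1929.38 = 0.951.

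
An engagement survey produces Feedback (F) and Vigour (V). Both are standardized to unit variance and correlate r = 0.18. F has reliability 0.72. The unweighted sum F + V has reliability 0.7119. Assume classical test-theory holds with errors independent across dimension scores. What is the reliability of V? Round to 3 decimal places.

Var(F+V) = 2 + 2·0.18 = 2.360.
True-score variance = ρ_F + ρ_V + 2·0.18, so 0.7119 = (0.72 + ρ_V + 0.36) / 2.360.
ρ_V = 0.7119·2.360 − 0.72 − 0.36 = 0.600.

0.600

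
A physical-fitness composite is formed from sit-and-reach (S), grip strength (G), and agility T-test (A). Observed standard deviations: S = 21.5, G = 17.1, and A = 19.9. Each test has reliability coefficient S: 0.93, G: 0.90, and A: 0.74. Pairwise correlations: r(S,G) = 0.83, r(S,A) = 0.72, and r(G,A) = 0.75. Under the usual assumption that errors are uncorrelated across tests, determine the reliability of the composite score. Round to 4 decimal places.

0.9430

Var(S+G+A) = 21.5² + 17.1² + 19.9² + 2·[21.5·17.1·0.83 + 21.5·19.9·0.72 + 17.1·19.9·0.75] = 1150.67 + 1736.84 = 2887.51.
With uncorrelated errors the cross-covariances are all true-score covariance, so they carry over unchanged; only the diagonal terms shrink to ρᵢσᵢ².
True-score variance = [21.5²·0.93 + 17.1²·0.90 + 19.9²·0.74] + 1736.84 = 986.109 + 1736.84 = 2722.95.
Reliability = 2722.95 / 2887.51 = 0.9430.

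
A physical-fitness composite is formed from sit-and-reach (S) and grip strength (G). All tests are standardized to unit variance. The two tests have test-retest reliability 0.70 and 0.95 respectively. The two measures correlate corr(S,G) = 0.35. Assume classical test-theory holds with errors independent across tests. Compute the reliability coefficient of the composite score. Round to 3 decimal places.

Var(S+G) = 2 + 2·[0.35] = 2 + 0.7 = 2.7.
Under uncorrelated errors the observed covariances equal the true-score covariances, so only the own-variance terms attenuate.
True-score variance = [0.70 + 0.95] + 0.7 = 1.65 + 0.7 = 2.35.
Reliability = 2.35 / 2.7 = 0.870.

0.870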